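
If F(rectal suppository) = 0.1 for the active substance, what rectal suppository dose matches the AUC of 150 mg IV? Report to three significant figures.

For equal systemic exposure: F × D_ev = D_iv
D_ev = D_iv / F = 150 / 0.1 = 1500 mg

D_rectal = 1500 mg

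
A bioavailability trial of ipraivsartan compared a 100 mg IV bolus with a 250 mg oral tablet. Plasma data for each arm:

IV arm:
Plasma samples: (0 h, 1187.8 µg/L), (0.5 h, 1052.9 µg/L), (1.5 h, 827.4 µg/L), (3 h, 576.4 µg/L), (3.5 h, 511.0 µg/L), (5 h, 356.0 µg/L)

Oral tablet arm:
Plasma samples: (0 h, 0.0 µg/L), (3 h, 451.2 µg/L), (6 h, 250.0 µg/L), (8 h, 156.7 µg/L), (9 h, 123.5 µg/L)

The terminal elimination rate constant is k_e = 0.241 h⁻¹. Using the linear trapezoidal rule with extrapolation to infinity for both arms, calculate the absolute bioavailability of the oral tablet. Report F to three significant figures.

F = 0.225

Trapezoidal AUC_0→5 (IV):
  [0→0.5]: (1187.8+1052.9)/2 × 0.5 = 560.175
  [0.5→1.5]: (1052.9+827.4)/2 × 1 = 940.15
  [1.5→3]: (827.4+576.4)/2 × 1.5 = 1052.85
  [3→3.5]: (576.4+511.0)/2 × 0.5 = 271.85
  [3.5→5]: (511.0+356.0)/2 × 1.5 = 650.25
  Sum = 3475.275 µg/L·h
IV tail: 356.0/0.241 = 1477.178; AUC_iv,0→∞ = 3475.275 + 1477.178 = 4952.453 µg/L·h
Trapezoidal AUC_0→9 (oral tablet):
  [0→3]: (0.0+451.2)/2 × 3 = 676.8
  [3→6]: (451.2+250.0)/2 × 3 = 1051.8
  [6→8]: (250.0+156.7)/2 × 2 = 406.7
  [8→9]: (156.7+123.5)/2 × 1 = 140.1
  Sum = 2275.4 µg/L·h
oral tablet tail: 123.5/0.241 = 512.448; AUC_ev,0→∞ = 2275.4 + 512.448 = 2787.848 µg/L·h
F = (AUC_ev/D_ev)/(AUC_iv/D_iv) = (2787.848/250)/(4952.453/100) = 11.151392/49.52453 = 0.2252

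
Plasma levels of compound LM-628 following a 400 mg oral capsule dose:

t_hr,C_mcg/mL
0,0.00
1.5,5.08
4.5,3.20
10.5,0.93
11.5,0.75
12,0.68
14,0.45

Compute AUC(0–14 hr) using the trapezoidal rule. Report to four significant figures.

AUC = 30.95 mcg/mL·hr

Trapezoidal AUC_0→14:
  [0→1.5]: (0.00+5.08)/2 × 1.5 = 3.81
  [1.5→4.5]: (5.08+3.20)/2 × 3 = 12.42
  [4.5→10.5]: (3.20+0.93)/2 × 6 = 12.39
  [10.5→11.5]: (0.93+0.75)/2 × 1 = 0.84
  [11.5→12]: (0.75+0.68)/2 × 0.5 = 0.3575
  [12→14]: (0.68+0.45)/2 × 2 = 1.13
  Sum = 30.9475 mcg/mL·hr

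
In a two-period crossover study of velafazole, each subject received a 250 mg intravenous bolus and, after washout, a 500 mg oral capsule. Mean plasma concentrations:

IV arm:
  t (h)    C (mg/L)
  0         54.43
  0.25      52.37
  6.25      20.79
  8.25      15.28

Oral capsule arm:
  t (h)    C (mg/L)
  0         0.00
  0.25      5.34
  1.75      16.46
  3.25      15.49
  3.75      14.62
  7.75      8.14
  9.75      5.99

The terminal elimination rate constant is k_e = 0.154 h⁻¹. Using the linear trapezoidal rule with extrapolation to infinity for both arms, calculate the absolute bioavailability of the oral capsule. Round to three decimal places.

Trapezoidal AUC_0→8.25 (IV):
  [0→0.25]: (54.43+52.37)/2 × 0.25 = 13.35
  [0.25→6.25]: (52.37+20.79)/2 × 6 = 219.48
  [6.25→8.25]: (20.79+15.28)/2 × 2 = 36.07
  Sum = 268.9 mg/L·h
IV tail: 15.28/0.154 = 99.221; AUC_iv,0→∞ = 268.9 + 99.221 = 368.121 mg/L·h
Trapezoidal AUC_0→9.75 (oral capsule):
  [0→0.25]: (0.00+5.34)/2 × 0.25 = 0.6675
  [0.25→1.75]: (5.34+16.46)/2 × 1.5 = 16.35
  [1.75→3.25]: (16.46+15.49)/2 × 1.5 = 23.9625
  [3.25→3.75]: (15.49+14.62)/2 × 0.5 = 7.5275
  [3.75→7.75]: (14.62+8.14)/2 × 4 = 45.52
  [7.75→9.75]: (8.14+5.99)/2 × 2 = 14.13
  Sum = 108.1575 mg/L·h
oral capsule tail: 5.99/0.154 = 38.896; AUC_ev,0→∞ = 108.1575 + 38.896 = 147.0535 mg/L·h
F = (AUC_ev/D_ev)/(AUC_iv/D_iv) = (147.0535/500)/(368.121/250) = 0.294107/1.472484 = 0.1997

F = 0.200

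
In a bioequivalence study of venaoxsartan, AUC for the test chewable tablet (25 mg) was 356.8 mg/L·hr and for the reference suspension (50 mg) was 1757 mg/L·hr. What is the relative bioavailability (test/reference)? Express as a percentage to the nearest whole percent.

F_rel = 41%

F_rel = (AUC_test/D_test) / (AUC_ref/D_ref)
      = (356.8/25) / (1757/50)
      = 14.272 / 35.14 = 0.4061 = 40.61%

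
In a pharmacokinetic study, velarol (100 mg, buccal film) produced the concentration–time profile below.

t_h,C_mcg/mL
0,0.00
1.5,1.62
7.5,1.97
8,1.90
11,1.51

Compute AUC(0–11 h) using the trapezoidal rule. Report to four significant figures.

Trapezoidal AUC_0→11:
  [0→1.5]: (0.00+1.62)/2 × 1.5 = 1.215
  [1.5→7.5]: (1.62+1.97)/2 × 6 = 10.77
  [7.5→8]: (1.97+1.90)/2 × 0.5 = 0.9675
  [8→11]: (1.90+1.51)/2 × 3 = 5.115
  Sum = 18.0675 mcg/mL·h

AUC = 18.07 mcg/mL·h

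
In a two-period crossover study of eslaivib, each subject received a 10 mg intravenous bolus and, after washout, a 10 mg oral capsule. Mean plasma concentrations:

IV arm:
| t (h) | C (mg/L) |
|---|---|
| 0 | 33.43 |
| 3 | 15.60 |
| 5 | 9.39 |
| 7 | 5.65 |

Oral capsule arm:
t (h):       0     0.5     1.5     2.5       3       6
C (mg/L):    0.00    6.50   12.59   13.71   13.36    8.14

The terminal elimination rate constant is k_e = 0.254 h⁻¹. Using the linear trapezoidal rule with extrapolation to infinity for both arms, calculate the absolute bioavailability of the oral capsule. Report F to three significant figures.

Trapezoidal AUC_0→7 (IV):
  [0→3]: (33.43+15.60)/2 × 3 = 73.545
  [3→5]: (15.60+9.39)/2 × 2 = 24.99
  [5→7]: (9.39+5.65)/2 × 2 = 15.04
  Sum = 113.575 mg/L·h
IV tail: 5.65/0.254 = 22.244; AUC_iv,0→∞ = 113.575 + 22.244 = 135.819 mg/L·h
Trapezoidal AUC_0→6 (oral capsule):
  [0→0.5]: (0.00+6.50)/2 × 0.5 = 1.625
  [0.5→1.5]: (6.50+12.59)/2 × 1 = 9.545
  [1.5→2.5]: (12.59+13.71)/2 × 1 = 13.15
  [2.5→3]: (13.71+13.36)/2 × 0.5 = 6.7675
  [3→6]: (13.36+8.14)/2 × 3 = 32.25
  Sum = 63.3375 mg/L·h
oral capsule tail: 8.14/0.254 = 32.047; AUC_ev,0→∞ = 63.3375 + 32.047 = 95.3845 mg/L·h
F = (AUC_ev/D_ev)/(AUC_iv/D_iv) = (95.3845/10)/(135.819/10) = 9.53845/13.5819 = 0.7023

F = 0.702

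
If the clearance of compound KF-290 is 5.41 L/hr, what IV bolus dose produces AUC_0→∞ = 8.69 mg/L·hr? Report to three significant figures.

Dose_iv = CL × AUC_0→∞
     = 5.41 × 8.69 = 47.0129 mg

Dose = 47.0 mg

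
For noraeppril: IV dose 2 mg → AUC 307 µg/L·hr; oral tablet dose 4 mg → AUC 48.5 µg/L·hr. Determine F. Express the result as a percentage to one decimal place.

F = (AUC_ev / D_ev) / (AUC_iv / D_iv)
  = (48.5/4) / (307/2)
  = 12.125 / 153.5 = 0.0790
  = 7.90%

F = 7.9%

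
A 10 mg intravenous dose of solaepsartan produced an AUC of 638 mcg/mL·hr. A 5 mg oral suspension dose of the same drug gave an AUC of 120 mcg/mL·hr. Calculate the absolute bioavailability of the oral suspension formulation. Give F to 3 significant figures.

F = 0.376

F = (AUC_ev / D_ev) / (AUC_iv / D_iv)
  = (120/5) / (638/10)
  = 24 / 63.8 = 0.3762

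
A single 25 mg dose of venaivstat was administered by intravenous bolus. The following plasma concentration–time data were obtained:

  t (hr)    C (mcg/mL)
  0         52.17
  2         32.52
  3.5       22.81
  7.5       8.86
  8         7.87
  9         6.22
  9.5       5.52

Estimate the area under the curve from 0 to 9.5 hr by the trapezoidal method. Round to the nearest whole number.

AUC = 204 mcg/mL·hr

Trapezoidal AUC_0→9.5:
  [0→2]: (52.17+32.52)/2 × 2 = 84.69
  [2→3.5]: (32.52+22.81)/2 × 1.5 = 41.4975
  [3.5→7.5]: (22.81+8.86)/2 × 4 = 63.34
  [7.5→8]: (8.86+7.87)/2 × 0.5 = 4.1825
  [8→9]: (7.87+6.22)/2 × 1 = 7.045
  [9→9.5]: (6.22+5.52)/2 × 0.5 = 2.935
  Sum = 203.69 mcg/mL·hr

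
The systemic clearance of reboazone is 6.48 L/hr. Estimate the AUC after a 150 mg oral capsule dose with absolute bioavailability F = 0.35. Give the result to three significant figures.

AUC = 8.10 mg/L·hr

AUC_0→∞ = F × Dose / CL
        = 0.35 × 150 / 6.48 = 8.10185 mg/L·hr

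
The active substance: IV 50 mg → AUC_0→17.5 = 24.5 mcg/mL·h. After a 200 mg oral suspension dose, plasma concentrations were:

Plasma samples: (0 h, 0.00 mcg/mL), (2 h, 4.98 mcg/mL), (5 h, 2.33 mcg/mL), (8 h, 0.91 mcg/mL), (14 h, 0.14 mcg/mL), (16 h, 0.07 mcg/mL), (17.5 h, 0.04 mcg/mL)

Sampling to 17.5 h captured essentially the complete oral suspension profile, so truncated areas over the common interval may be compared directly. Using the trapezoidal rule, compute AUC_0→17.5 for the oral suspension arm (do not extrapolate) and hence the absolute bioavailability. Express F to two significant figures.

Trapezoidal AUC_0→17.5 (oral suspension):
  [0→2]: (0.00+4.98)/2 × 2 = 4.98
  [2→5]: (4.98+2.33)/2 × 3 = 10.965
  [5→8]: (2.33+0.91)/2 × 3 = 4.86
  [8→14]: (0.91+0.14)/2 × 6 = 3.15
  [14→16]: (0.14+0.07)/2 × 2 = 0.21
  [16→17.5]: (0.07+0.04)/2 × 1.5 = 0.0825
  Sum = 24.2475 mcg/mL·h
F = (AUC_ev/D_ev)/(AUC_iv/D_iv) = (24.2475/200)/(24.5/50) = 0.1212375/0.49 = 0.2474

F = 0.25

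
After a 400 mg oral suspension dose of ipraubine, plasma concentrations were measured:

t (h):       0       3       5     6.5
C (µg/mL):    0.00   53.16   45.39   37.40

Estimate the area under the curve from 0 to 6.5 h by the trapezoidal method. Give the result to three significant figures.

Trapezoidal AUC_0→6.5:
  [0→3]: (0.00+53.16)/2 × 3 = 79.74
  [3→5]: (53.16+45.39)/2 × 2 = 98.55
  [5→6.5]: (45.39+37.40)/2 × 1.5 = 62.0925
  Sum = 240.3825 µg/mL·h

AUC = 240 µg/mL·h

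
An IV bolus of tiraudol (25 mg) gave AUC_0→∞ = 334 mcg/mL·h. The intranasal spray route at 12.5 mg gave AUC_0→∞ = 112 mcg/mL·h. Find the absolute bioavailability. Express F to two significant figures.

F = 0.67

F = (AUC_ev / D_ev) / (AUC_iv / D_iv)
  = (112/12.5) / (334/25)
  = 8.96 / 13.36 = 0.6707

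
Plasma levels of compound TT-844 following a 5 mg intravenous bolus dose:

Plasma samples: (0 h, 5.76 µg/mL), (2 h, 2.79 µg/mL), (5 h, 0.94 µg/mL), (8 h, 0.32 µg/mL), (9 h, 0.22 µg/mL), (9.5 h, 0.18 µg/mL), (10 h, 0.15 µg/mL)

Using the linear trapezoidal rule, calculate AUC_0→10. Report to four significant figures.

Trapezoidal AUC_0→10:
  [0→2]: (5.76+2.79)/2 × 2 = 8.55
  [2→5]: (2.79+0.94)/2 × 3 = 5.595
  [5→8]: (0.94+0.32)/2 × 3 = 1.89
  [8→9]: (0.32+0.22)/2 × 1 = 0.27
  [9→9.5]: (0.22+0.18)/2 × 0.5 = 0.1
  [9.5→10]: (0.18+0.15)/2 × 0.5 = 0.0825
  Sum = 16.4875 µg/mL·h

AUC = 16.49 µg/mL·h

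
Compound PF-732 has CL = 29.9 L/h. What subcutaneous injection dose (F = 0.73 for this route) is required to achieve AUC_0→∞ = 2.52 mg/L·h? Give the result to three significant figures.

Dose = CL × AUC_0→∞ / F
     = 29.9 × 2.52 / 0.73 = 103.216 mg

Dose = 103 mg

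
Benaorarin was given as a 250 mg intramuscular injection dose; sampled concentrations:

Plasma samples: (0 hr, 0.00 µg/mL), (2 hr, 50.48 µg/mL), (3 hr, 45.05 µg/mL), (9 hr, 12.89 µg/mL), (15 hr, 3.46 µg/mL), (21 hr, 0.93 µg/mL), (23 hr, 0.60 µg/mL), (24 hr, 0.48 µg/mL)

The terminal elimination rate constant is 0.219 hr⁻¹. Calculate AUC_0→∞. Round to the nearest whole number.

AUC = 339 µg/mL·hr

Trapezoidal AUC_0→24:
  [0→2]: (0.00+50.48)/2 × 2 = 50.48
  [2→3]: (50.48+45.05)/2 × 1 = 47.765
  [3→9]: (45.05+12.89)/2 × 6 = 173.82
  [9→15]: (12.89+3.46)/2 × 6 = 49.05
  [15→21]: (3.46+0.93)/2 × 6 = 13.17
  [21→23]: (0.93+0.60)/2 × 2 = 1.53
  [23→24]: (0.60+0.48)/2 × 1 = 0.54
  Sum = 336.355 µg/mL·hr
Extrapolated tail: C_last / k_e = 0.48 / 0.219 = 2.192
AUC_0→∞ = 336.355 + 2.192 = 338.547 µg/mL·hr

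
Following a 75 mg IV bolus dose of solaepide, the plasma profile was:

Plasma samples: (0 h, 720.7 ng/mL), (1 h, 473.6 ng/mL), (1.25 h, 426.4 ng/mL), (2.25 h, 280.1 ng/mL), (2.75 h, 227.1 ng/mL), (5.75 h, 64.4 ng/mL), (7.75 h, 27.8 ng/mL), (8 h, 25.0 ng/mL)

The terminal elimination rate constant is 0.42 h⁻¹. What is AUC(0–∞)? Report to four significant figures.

AUC = 1785 ng/mL·h

Trapezoidal AUC_0→8:
  [0→1]: (720.7+473.6)/2 × 1 = 597.15
  [1→1.25]: (473.6+426.4)/2 × 0.25 = 112.5
  [1.25→2.25]: (426.4+280.1)/2 × 1 = 353.25
  [2.25→2.75]: (280.1+227.1)/2 × 0.5 = 126.8
  [2.75→5.75]: (227.1+64.4)/2 × 3 = 437.25
  [5.75→7.75]: (64.4+27.8)/2 × 2 = 92.2
  [7.75→8]: (27.8+25.0)/2 × 0.25 = 6.6
  Sum = 1725.75 ng/mL·h
Extrapolated tail: C_last / k_e = 25.0 / 0.42 = 59.524
AUC_0→∞ = 1725.75 + 59.524 = 1785.274 ng/mL·h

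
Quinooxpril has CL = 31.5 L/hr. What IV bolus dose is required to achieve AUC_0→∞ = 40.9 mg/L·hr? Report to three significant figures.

Dose_iv = CL × AUC_0→∞
     = 31.5 × 40.9 = 1288.35 mg

Dose = 1290 mg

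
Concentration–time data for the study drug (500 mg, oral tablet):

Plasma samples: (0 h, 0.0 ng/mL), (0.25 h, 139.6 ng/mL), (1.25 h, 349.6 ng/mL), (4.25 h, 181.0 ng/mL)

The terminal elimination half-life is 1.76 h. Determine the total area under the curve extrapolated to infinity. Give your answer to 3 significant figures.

AUC = 1520 ng/mL·h

Trapezoidal AUC_0→4.25:
  [0→0.25]: (0.0+139.6)/2 × 0.25 = 17.45
  [0.25→1.25]: (139.6+349.6)/2 × 1 = 244.6
  [1.25→4.25]: (349.6+181.0)/2 × 3 = 795.9
  Sum = 1057.95 ng/mL·h
k_e = ln2 / t½ = 0.693147 / 1.76 = 0.3938 h^-1
Extrapolated tail: C_last / k_e = 181.0 / 0.3938 = 459.624
AUC_0→∞ = 1057.95 + 459.624 = 1517.574 ng/mL·h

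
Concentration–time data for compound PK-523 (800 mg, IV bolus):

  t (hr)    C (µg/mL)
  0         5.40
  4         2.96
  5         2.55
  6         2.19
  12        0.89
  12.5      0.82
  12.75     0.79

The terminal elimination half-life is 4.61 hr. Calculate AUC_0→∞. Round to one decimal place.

AUC = 37.0 µg/mL·hr

Trapezoidal AUC_0→12.75:
  [0→4]: (5.40+2.96)/2 × 4 = 16.72
  [4→5]: (2.96+2.55)/2 × 1 = 2.755
  [5→6]: (2.55+2.19)/2 × 1 = 2.37
  [6→12]: (2.19+0.89)/2 × 6 = 9.24
  [12→12.5]: (0.89+0.82)/2 × 0.5 = 0.4275
  [12.5→12.75]: (0.82+0.79)/2 × 0.25 = 0.20125
  Sum = 31.71375 µg/mL·hr
k_e = ln2 / t½ = 0.693147 / 4.61 = 0.1504 hr^-1
Extrapolated tail: C_last / k_e = 0.79 / 0.1504 = 5.253
AUC_0→∞ = 31.71375 + 5.253 = 36.96675 µg/mL·hr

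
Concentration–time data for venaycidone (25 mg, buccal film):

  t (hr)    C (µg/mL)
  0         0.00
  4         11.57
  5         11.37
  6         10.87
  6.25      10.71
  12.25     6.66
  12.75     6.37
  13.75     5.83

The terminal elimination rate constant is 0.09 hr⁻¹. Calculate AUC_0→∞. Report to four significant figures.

AUC = 174.7 µg/mL·hr

Trapezoidal AUC_0→13.75:
  [0→4]: (0.00+11.57)/2 × 4 = 23.14
  [4→5]: (11.57+11.37)/2 × 1 = 11.47
  [5→6]: (11.37+10.87)/2 × 1 = 11.12
  [6→6.25]: (10.87+10.71)/2 × 0.25 = 2.6975
  [6.25→12.25]: (10.71+6.66)/2 × 6 = 52.11
  [12.25→12.75]: (6.66+6.37)/2 × 0.5 = 3.2575
  [12.75→13.75]: (6.37+5.83)/2 × 1 = 6.1
  Sum = 109.895 µg/mL·hr
Extrapolated tail: C_last / k_e = 5.83 / 0.09 = 64.778
AUC_0→∞ = 109.895 + 64.778 = 174.673 µg/mL·hr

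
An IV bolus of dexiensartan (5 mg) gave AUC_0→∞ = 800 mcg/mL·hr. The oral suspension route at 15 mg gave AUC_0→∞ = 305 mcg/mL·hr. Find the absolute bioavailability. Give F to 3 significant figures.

F = (AUC_ev / D_ev) / (AUC_iv / D_iv)
  = (305/15) / (800/5)
  = 20.3333 / 160 = 0.1271

F = 0.127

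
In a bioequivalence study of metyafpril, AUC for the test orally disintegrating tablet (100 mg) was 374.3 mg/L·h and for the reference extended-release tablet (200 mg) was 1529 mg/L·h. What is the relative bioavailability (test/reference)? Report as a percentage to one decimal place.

F_rel = (AUC_test/D_test) / (AUC_ref/D_ref)
      = (374.3/100) / (1529/200)
      = 3.743 / 7.645 = 0.4896 = 48.96%

F_rel = 49.0%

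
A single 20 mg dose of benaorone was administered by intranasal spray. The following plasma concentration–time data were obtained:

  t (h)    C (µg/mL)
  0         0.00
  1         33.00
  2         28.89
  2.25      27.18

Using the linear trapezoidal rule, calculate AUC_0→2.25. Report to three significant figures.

Trapezoidal AUC_0→2.25:
  [0→1]: (0.00+33.00)/2 × 1 = 16.5
  [1→2]: (33.00+28.89)/2 × 1 = 30.945
  [2→2.25]: (28.89+27.18)/2 × 0.25 = 7.00875
  Sum = 54.45375 µg/mL·h

AUC = 54.5 µg/mL·h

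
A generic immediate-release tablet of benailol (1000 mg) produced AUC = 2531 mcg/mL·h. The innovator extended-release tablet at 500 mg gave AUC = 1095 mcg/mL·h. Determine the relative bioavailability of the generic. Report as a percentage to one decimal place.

F_rel = 115.6%

F_rel = (AUC_test/D_test) / (AUC_ref/D_ref)
      = (2531/1000) / (1095/500)
      = 2.531 / 2.19 = 1.1557 = 115.57%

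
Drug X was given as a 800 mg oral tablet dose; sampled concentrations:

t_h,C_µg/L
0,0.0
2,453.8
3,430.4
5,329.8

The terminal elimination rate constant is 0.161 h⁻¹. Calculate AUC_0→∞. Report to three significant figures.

Trapezoidal AUC_0→5:
  [0→2]: (0.0+453.8)/2 × 2 = 453.8
  [2→3]: (453.8+430.4)/2 × 1 = 442.1
  [3→5]: (430.4+329.8)/2 × 2 = 760.2
  Sum = 1656.1 µg/L·h
Extrapolated tail: C_last / k_e = 329.8 / 0.161 = 2048.447
AUC_0→∞ = 1656.1 + 2048.447 = 3704.547 µg/L·h

AUC = 3700 µg/L·h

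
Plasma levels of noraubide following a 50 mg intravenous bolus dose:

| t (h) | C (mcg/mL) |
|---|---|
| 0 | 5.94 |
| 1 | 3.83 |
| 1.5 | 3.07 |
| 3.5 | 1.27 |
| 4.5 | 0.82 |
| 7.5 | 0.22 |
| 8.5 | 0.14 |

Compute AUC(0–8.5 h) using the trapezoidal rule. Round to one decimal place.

Trapezoidal AUC_0→8.5:
  [0→1]: (5.94+3.83)/2 × 1 = 4.885
  [1→1.5]: (3.83+3.07)/2 × 0.5 = 1.725
  [1.5→3.5]: (3.07+1.27)/2 × 2 = 4.34
  [3.5→4.5]: (1.27+0.82)/2 × 1 = 1.045
  [4.5→7.5]: (0.82+0.22)/2 × 3 = 1.56
  [7.5→8.5]: (0.22+0.14)/2 × 1 = 0.18
  Sum = 13.735 mcg/mL·h

AUC = 13.7 mcg/mL·h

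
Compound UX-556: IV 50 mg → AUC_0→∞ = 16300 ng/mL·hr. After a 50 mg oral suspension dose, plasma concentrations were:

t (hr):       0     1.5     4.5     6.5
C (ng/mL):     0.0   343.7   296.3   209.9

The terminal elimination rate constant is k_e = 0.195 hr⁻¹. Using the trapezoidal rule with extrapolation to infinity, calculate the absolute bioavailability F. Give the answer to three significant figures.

Trapezoidal AUC_0→6.5 (oral suspension):
  [0→1.5]: (0.0+343.7)/2 × 1.5 = 257.775
  [1.5→4.5]: (343.7+296.3)/2 × 3 = 960.0
  [4.5→6.5]: (296.3+209.9)/2 × 2 = 506.2
  Sum = 1723.975 ng/mL·hr
Tail: C_last/k_e = 209.9/0.195 = 1076.410
AUC_0→∞ (oral suspension) = 1723.975 + 1076.410 = 2800.385 ng/mL·hr
F = (AUC_ev/D_ev)/(AUC_iv/D_iv) = (2800.385/50)/(16300/50) = 56.0077/326 = 0.1718

F = 0.172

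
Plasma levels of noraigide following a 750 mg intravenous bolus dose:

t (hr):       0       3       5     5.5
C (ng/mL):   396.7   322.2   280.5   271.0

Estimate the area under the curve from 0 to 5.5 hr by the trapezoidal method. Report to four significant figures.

Trapezoidal AUC_0→5.5:
  [0→3]: (396.7+322.2)/2 × 3 = 1078.35
  [3→5]: (322.2+280.5)/2 × 2 = 602.7
  [5→5.5]: (280.5+271.0)/2 × 0.5 = 137.875
  Sum = 1818.925 ng/mL·hr

AUC = 1819 ng/mL·hr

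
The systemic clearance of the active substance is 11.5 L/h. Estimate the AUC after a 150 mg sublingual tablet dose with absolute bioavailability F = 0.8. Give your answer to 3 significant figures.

AUC = 10.4 mg/L·h

AUC_0→∞ = F × Dose / CL
        = 0.8 × 150 / 11.5 = 10.4348 mg/L·h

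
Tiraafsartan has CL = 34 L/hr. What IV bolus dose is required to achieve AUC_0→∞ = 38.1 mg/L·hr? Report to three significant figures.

Dose_iv = CL × AUC_0→∞
     = 34 × 38.1 = 1295.4 mg

Dose = 1300 mg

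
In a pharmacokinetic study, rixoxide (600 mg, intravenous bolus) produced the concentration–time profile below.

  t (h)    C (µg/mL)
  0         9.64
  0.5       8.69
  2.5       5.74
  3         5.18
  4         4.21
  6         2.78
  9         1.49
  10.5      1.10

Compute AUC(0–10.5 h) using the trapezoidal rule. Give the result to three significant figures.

AUC = 41.8 µg/mL·h

Trapezoidal AUC_0→10.5:
  [0→0.5]: (9.64+8.69)/2 × 0.5 = 4.5825
  [0.5→2.5]: (8.69+5.74)/2 × 2 = 14.43
  [2.5→3]: (5.74+5.18)/2 × 0.5 = 2.73
  [3→4]: (5.18+4.21)/2 × 1 = 4.695
  [4→6]: (4.21+2.78)/2 × 2 = 6.99
  [6→9]: (2.78+1.49)/2 × 3 = 6.405
  [9→10.5]: (1.49+1.10)/2 × 1.5 = 1.9425
  Sum = 41.775 µg/mL·h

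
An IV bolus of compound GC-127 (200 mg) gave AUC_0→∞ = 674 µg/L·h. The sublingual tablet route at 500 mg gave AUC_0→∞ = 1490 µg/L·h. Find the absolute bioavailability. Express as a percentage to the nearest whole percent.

F = (AUC_ev / D_ev) / (AUC_iv / D_iv)
  = (1490/500) / (674/200)
  = 2.98 / 3.37 = 0.8843
  = 88.43%

F = 88%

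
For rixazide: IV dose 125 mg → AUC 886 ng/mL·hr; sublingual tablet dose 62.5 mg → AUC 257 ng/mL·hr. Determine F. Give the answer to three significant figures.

F = (AUC_ev / D_ev) / (AUC_iv / D_iv)
  = (257/62.5) / (886/125)
  = 4.112 / 7.088 = 0.5801

F = 0.580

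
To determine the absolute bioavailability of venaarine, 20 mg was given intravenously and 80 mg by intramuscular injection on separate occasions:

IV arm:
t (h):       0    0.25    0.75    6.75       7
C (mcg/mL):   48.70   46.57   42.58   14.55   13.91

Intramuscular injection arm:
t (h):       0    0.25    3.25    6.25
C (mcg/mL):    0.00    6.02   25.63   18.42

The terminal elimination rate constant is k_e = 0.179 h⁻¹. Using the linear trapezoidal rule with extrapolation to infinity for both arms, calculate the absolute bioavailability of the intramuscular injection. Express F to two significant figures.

F = 0.19

Trapezoidal AUC_0→7 (IV):
  [0→0.25]: (48.70+46.57)/2 × 0.25 = 11.90875
  [0.25→0.75]: (46.57+42.58)/2 × 0.5 = 22.2875
  [0.75→6.75]: (42.58+14.55)/2 × 6 = 171.39
  [6.75→7]: (14.55+13.91)/2 × 0.25 = 3.5575
  Sum = 209.14375 mcg/mL·h
IV tail: 13.91/0.179 = 77.709; AUC_iv,0→∞ = 209.14375 + 77.709 = 286.85275 mcg/mL·h
Trapezoidal AUC_0→6.25 (intramuscular injection):
  [0→0.25]: (0.00+6.02)/2 × 0.25 = 0.7525
  [0.25→3.25]: (6.02+25.63)/2 × 3 = 47.475
  [3.25→6.25]: (25.63+18.42)/2 × 3 = 66.075
  Sum = 114.3025 mcg/mL·h
intramuscular injection tail: 18.42/0.179 = 102.905; AUC_ev,0→∞ = 114.3025 + 102.905 = 217.2075 mcg/mL·h
F = (AUC_ev/D_ev)/(AUC_iv/D_iv) = (217.2075/80)/(286.85275/20) = 2.71509/14.3426 = 0.1893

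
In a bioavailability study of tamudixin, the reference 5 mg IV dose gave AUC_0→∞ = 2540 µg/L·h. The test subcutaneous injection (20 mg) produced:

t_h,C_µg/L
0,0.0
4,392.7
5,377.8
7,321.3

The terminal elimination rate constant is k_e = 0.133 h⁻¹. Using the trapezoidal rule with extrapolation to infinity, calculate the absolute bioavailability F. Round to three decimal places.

F = 0.422

Trapezoidal AUC_0→7 (subcutaneous injection):
  [0→4]: (0.0+392.7)/2 × 4 = 785.4
  [4→5]: (392.7+377.8)/2 × 1 = 385.25
  [5→7]: (377.8+321.3)/2 × 2 = 699.1
  Sum = 1869.75 µg/L·h
Tail: C_last/k_e = 321.3/0.133 = 2415.789
AUC_0→∞ (subcutaneous injection) = 1869.75 + 2415.789 = 4285.539 µg/L·h
F = (AUC_ev/D_ev)/(AUC_iv/D_iv) = (4285.539/20)/(2540/5) = 214.27695/508 = 0.4218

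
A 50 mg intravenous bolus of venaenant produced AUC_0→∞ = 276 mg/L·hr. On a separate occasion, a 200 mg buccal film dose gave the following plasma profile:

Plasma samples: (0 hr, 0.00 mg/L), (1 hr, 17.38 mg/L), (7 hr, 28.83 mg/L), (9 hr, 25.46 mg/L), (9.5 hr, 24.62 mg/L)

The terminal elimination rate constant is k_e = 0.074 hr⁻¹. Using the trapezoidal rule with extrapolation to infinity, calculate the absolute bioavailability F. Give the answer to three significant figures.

Trapezoidal AUC_0→9.5 (buccal film):
  [0→1]: (0.00+17.38)/2 × 1 = 8.69
  [1→7]: (17.38+28.83)/2 × 6 = 138.63
  [7→9]: (28.83+25.46)/2 × 2 = 54.29
  [9→9.5]: (25.46+24.62)/2 × 0.5 = 12.52
  Sum = 214.13 mg/L·hr
Tail: C_last/k_e = 24.62/0.074 = 332.703
AUC_0→∞ (buccal film) = 214.13 + 332.703 = 546.833 mg/L·hr
F = (AUC_ev/D_ev)/(AUC_iv/D_iv) = (546.833/200)/(276/50) = 2.734165/5.52 = 0.4953

F = 0.495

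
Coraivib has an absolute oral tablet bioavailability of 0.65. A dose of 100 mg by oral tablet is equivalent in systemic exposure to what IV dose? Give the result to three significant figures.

Systemic exposure from an extravascular dose = F × D_ev, so the equivalent IV dose is F × D_ev.
D_iv = F × D_ev = 0.65 × 100 = 65 mg

D_iv = 65.0 mg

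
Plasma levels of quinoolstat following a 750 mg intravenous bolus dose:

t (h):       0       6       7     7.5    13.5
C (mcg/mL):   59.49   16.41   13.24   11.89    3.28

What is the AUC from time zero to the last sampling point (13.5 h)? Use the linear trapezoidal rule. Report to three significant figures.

AUC = 294 mcg/mL·h

Trapezoidal AUC_0→13.5:
  [0→6]: (59.49+16.41)/2 × 6 = 227.7
  [6→7]: (16.41+13.24)/2 × 1 = 14.825
  [7→7.5]: (13.24+11.89)/2 × 0.5 = 6.2825
  [7.5→13.5]: (11.89+3.28)/2 × 6 = 45.51
  Sum = 294.3175 mcg/mL·h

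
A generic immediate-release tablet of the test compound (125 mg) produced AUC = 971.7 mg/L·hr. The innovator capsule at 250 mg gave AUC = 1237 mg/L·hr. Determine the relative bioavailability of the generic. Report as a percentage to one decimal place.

F_rel = 157.1%

F_rel = (AUC_test/D_test) / (AUC_ref/D_ref)
      = (971.7/125) / (1237/250)
      = 7.7736 / 4.948 = 1.5711 = 157.11%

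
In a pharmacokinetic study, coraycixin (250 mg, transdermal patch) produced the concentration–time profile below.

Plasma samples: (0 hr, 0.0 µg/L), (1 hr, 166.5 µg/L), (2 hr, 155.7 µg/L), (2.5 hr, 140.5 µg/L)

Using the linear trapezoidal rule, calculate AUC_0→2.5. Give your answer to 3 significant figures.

AUC = 318 µg/L·hr

Trapezoidal AUC_0→2.5:
  [0→1]: (0.0+166.5)/2 × 1 = 83.25
  [1→2]: (166.5+155.7)/2 × 1 = 161.1
  [2→2.5]: (155.7+140.5)/2 × 0.5 = 74.05
  Sum = 318.4 µg/L·hr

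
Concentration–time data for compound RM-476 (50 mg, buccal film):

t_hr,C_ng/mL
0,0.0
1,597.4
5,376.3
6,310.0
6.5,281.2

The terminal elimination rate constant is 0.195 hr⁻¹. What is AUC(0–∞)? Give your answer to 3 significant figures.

Trapezoidal AUC_0→6.5:
  [0→1]: (0.0+597.4)/2 × 1 = 298.7
  [1→5]: (597.4+376.3)/2 × 4 = 1947.4
  [5→6]: (376.3+310.0)/2 × 1 = 343.15
  [6→6.5]: (310.0+281.2)/2 × 0.5 = 147.8
  Sum = 2737.05 ng/mL·hr
Extrapolated tail: C_last / k_e = 281.2 / 0.195 = 1442.051
AUC_0→∞ = 2737.05 + 1442.051 = 4179.101 ng/mL·hr

AUC = 4180 ng/mL·hr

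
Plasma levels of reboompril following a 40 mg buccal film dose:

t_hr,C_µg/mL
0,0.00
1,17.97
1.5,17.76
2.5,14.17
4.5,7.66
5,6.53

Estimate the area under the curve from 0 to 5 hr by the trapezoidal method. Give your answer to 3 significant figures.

AUC = 59.3 µg/mL·hr

Trapezoidal AUC_0→5:
  [0→1]: (0.00+17.97)/2 × 1 = 8.985
  [1→1.5]: (17.97+17.76)/2 × 0.5 = 8.9325
  [1.5→2.5]: (17.76+14.17)/2 × 1 = 15.965
  [2.5→4.5]: (14.17+7.66)/2 × 2 = 21.83
  [4.5→5]: (7.66+6.53)/2 × 0.5 = 3.5475
  Sum = 59.26 µg/mL·hr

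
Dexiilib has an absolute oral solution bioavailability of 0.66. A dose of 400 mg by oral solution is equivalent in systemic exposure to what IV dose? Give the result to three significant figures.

D_iv = 264 mg

Systemic exposure from an extravascular dose = F × D_ev, so the equivalent IV dose is F × D_ev.
D_iv = F × D_ev = 0.66 × 400 = 264 mg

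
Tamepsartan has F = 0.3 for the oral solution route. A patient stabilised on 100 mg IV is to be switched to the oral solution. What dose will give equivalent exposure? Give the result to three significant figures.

For equal systemic exposure: F × D_ev = D_iv
D_ev = D_iv / F = 100 / 0.3 = 333.333 mg

D_oral = 333 mg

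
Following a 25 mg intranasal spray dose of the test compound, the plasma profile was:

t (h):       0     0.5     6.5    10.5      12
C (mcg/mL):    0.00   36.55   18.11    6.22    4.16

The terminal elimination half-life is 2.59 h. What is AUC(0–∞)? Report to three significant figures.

Trapezoidal AUC_0→12:
  [0→0.5]: (0.00+36.55)/2 × 0.5 = 9.1375
  [0.5→6.5]: (36.55+18.11)/2 × 6 = 163.98
  [6.5→10.5]: (18.11+6.22)/2 × 4 = 48.66
  [10.5→12]: (6.22+4.16)/2 × 1.5 = 7.785
  Sum = 229.5625 mcg/mL·h
k_e = ln2 / t½ = 0.693147 / 2.59 = 0.2676 h^-1
Extrapolated tail: C_last / k_e = 4.16 / 0.2676 = 15.546
AUC_0→∞ = 229.5625 + 15.546 = 245.1085 mcg/mL·h

AUC = 245 mcg/mL·h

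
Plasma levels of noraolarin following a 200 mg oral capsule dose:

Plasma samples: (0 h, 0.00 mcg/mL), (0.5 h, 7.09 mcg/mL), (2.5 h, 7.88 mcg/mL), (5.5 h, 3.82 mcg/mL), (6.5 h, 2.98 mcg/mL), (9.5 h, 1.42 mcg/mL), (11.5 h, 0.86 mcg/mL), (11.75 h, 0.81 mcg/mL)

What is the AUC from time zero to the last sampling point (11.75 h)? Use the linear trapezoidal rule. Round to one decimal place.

Trapezoidal AUC_0→11.75:
  [0→0.5]: (0.00+7.09)/2 × 0.5 = 1.7725
  [0.5→2.5]: (7.09+7.88)/2 × 2 = 14.97
  [2.5→5.5]: (7.88+3.82)/2 × 3 = 17.55
  [5.5→6.5]: (3.82+2.98)/2 × 1 = 3.4
  [6.5→9.5]: (2.98+1.42)/2 × 3 = 6.6
  [9.5→11.5]: (1.42+0.86)/2 × 2 = 2.28
  [11.5→11.75]: (0.86+0.81)/2 × 0.25 = 0.20875
  Sum = 46.78125 mcg/mL·h

AUC = 46.8 mcg/mL·h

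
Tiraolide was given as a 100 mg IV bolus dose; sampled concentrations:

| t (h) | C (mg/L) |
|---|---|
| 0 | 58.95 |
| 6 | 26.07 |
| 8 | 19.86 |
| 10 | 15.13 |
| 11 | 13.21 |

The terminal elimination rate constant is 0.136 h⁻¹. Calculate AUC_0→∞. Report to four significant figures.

Trapezoidal AUC_0→11:
  [0→6]: (58.95+26.07)/2 × 6 = 255.06
  [6→8]: (26.07+19.86)/2 × 2 = 45.93
  [8→10]: (19.86+15.13)/2 × 2 = 34.99
  [10→11]: (15.13+13.21)/2 × 1 = 14.17
  Sum = 350.15 mg/L·h
Extrapolated tail: C_last / k_e = 13.21 / 0.136 = 97.132
AUC_0→∞ = 350.15 + 97.132 = 447.282 mg/L·h

AUC = 447.3 mg/L·h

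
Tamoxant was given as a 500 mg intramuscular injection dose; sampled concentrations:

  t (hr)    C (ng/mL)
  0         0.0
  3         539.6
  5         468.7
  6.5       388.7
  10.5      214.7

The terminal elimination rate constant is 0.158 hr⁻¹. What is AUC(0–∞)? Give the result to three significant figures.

Trapezoidal AUC_0→10.5:
  [0→3]: (0.0+539.6)/2 × 3 = 809.4
  [3→5]: (539.6+468.7)/2 × 2 = 1008.3
  [5→6.5]: (468.7+388.7)/2 × 1.5 = 643.05
  [6.5→10.5]: (388.7+214.7)/2 × 4 = 1206.8
  Sum = 3667.55 ng/mL·hr
Extrapolated tail: C_last / k_e = 214.7 / 0.158 = 1358.861
AUC_0→∞ = 3667.55 + 1358.861 = 5026.411 ng/mL·hr

AUC = 5030 ng/mL·hr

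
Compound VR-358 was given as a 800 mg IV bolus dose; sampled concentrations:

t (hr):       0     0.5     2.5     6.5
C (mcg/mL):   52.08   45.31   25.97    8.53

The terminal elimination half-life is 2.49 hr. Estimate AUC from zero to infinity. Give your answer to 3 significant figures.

AUC = 195 mcg/mL·hr

Trapezoidal AUC_0→6.5:
  [0→0.5]: (52.08+45.31)/2 × 0.5 = 24.3475
  [0.5→2.5]: (45.31+25.97)/2 × 2 = 71.28
  [2.5→6.5]: (25.97+8.53)/2 × 4 = 69.0
  Sum = 164.6275 mcg/mL·hr
k_e = ln2 / t½ = 0.693147 / 2.49 = 0.2784 hr^-1
Extrapolated tail: C_last / k_e = 8.53 / 0.2784 = 30.639
AUC_0→∞ = 164.6275 + 30.639 = 195.2665 mcg/mL·hr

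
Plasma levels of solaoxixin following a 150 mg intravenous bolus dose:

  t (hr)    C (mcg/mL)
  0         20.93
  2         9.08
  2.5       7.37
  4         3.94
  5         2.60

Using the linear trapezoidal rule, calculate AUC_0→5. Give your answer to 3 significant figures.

Trapezoidal AUC_0→5:
  [0→2]: (20.93+9.08)/2 × 2 = 30.01
  [2→2.5]: (9.08+7.37)/2 × 0.5 = 4.1125
  [2.5→4]: (7.37+3.94)/2 × 1.5 = 8.4825
  [4→5]: (3.94+2.60)/2 × 1 = 3.27
  Sum = 45.875 mcg/mL·hr

AUC = 45.9 mcg/mL·hr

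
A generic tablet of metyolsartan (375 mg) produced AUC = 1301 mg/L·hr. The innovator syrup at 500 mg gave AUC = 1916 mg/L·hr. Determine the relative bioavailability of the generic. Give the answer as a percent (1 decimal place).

F_rel = (AUC_test/D_test) / (AUC_ref/D_ref)
      = (1301/375) / (1916/500)
      = 3.46933 / 3.832 = 0.9054 = 90.54%

F_rel = 90.5%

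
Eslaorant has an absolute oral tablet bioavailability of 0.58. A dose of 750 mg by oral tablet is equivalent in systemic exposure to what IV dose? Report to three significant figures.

Systemic exposure from an extravascular dose = F × D_ev, so the equivalent IV dose is F × D_ev.
D_iv = F × D_ev = 0.58 × 750 = 435 mg

D_iv = 435 mg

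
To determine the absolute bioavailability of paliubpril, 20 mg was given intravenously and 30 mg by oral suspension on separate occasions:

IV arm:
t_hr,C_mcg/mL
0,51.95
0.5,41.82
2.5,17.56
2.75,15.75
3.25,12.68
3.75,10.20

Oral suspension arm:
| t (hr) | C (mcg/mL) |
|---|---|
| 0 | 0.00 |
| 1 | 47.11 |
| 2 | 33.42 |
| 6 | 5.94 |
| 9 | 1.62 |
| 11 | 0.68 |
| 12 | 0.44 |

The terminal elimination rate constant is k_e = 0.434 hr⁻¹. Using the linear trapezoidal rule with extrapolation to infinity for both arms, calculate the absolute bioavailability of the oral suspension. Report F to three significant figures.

Trapezoidal AUC_0→3.75 (IV):
  [0→0.5]: (51.95+41.82)/2 × 0.5 = 23.4425
  [0.5→2.5]: (41.82+17.56)/2 × 2 = 59.38
  [2.5→2.75]: (17.56+15.75)/2 × 0.25 = 4.16375
  [2.75→3.25]: (15.75+12.68)/2 × 0.5 = 7.1075
  [3.25→3.75]: (12.68+10.20)/2 × 0.5 = 5.72
  Sum = 99.81375 mcg/mL·hr
IV tail: 10.20/0.434 = 23.502; AUC_iv,0→∞ = 99.81375 + 23.502 = 123.31575 mcg/mL·hr
Trapezoidal AUC_0→12 (oral suspension):
  [0→1]: (0.00+47.11)/2 × 1 = 23.555
  [1→2]: (47.11+33.42)/2 × 1 = 40.265
  [2→6]: (33.42+5.94)/2 × 4 = 78.72
  [6→9]: (5.94+1.62)/2 × 3 = 11.34
  [9→11]: (1.62+0.68)/2 × 2 = 2.3
  [11→12]: (0.68+0.44)/2 × 1 = 0.56
  Sum = 156.74 mcg/mL·hr
oral suspension tail: 0.44/0.434 = 1.014; AUC_ev,0→∞ = 156.74 + 1.014 = 157.754 mcg/mL·hr
F = (AUC_ev/D_ev)/(AUC_iv/D_iv) = (157.754/30)/(123.31575/20) = 5.25847/6.1657875 = 0.8528

F = 0.853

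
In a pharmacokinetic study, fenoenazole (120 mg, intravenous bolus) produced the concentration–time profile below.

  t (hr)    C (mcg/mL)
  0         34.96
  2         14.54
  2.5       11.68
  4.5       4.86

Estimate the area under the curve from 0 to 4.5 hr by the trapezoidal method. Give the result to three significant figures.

AUC = 72.6 mcg/mL·hr

Trapezoidal AUC_0→4.5:
  [0→2]: (34.96+14.54)/2 × 2 = 49.5
  [2→2.5]: (14.54+11.68)/2 × 0.5 = 6.555
  [2.5→4.5]: (11.68+4.86)/2 × 2 = 16.54
  Sum = 72.595 mcg/mL·hr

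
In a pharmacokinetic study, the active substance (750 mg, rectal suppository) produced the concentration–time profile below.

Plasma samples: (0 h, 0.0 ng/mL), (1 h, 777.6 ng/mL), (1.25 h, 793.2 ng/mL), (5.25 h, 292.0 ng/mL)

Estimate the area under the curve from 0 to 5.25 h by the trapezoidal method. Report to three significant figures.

AUC = 2760 ng/mL·h

Trapezoidal AUC_0→5.25:
  [0→1]: (0.0+777.6)/2 × 1 = 388.8
  [1→1.25]: (777.6+793.2)/2 × 0.25 = 196.35
  [1.25→5.25]: (793.2+292.0)/2 × 4 = 2170.4
  Sum = 2755.55 ng/mL·h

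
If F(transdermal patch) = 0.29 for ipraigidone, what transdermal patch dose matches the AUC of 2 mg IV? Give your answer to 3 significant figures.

For equal systemic exposure: F × D_ev = D_iv
D_ev = D_iv / F = 2 / 0.29 = 6.89655 mg

D_transdermal = 6.90 mg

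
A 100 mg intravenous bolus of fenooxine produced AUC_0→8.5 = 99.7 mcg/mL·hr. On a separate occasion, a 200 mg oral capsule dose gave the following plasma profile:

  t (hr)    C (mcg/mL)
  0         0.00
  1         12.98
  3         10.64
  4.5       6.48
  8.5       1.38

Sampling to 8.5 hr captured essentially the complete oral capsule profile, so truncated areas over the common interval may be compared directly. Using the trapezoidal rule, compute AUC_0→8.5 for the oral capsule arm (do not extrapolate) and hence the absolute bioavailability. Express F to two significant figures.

Trapezoidal AUC_0→8.5 (oral capsule):
  [0→1]: (0.00+12.98)/2 × 1 = 6.49
  [1→3]: (12.98+10.64)/2 × 2 = 23.62
  [3→4.5]: (10.64+6.48)/2 × 1.5 = 12.84
  [4.5→8.5]: (6.48+1.38)/2 × 4 = 15.72
  Sum = 58.67 mcg/mL·hr
F = (AUC_ev/D_ev)/(AUC_iv/D_iv) = (58.67/200)/(99.7/100) = 0.29335/0.997 = 0.2942

F = 0.29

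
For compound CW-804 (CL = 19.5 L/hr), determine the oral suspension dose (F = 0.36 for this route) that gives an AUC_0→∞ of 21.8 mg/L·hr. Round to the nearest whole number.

Dose = 1181 mg

Dose = CL × AUC_0→∞ / F
     = 19.5 × 21.8 / 0.36 = 1180.83 mg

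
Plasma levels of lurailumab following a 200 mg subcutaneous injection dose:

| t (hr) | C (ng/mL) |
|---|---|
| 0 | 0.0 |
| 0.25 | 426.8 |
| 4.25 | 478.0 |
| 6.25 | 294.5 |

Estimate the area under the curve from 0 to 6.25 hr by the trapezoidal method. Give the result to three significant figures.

Trapezoidal AUC_0→6.25:
  [0→0.25]: (0.0+426.8)/2 × 0.25 = 53.35
  [0.25→4.25]: (426.8+478.0)/2 × 4 = 1809.6
  [4.25→6.25]: (478.0+294.5)/2 × 2 = 772.5
  Sum = 2635.45 ng/mL·hr

AUC = 2640 ng/mL·hr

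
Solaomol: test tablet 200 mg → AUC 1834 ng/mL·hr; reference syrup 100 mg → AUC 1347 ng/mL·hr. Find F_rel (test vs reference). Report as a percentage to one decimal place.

F_rel = (AUC_test/D_test) / (AUC_ref/D_ref)
      = (1834/200) / (1347/100)
      = 9.17 / 13.47 = 0.6808 = 68.08%

F_rel = 68.1%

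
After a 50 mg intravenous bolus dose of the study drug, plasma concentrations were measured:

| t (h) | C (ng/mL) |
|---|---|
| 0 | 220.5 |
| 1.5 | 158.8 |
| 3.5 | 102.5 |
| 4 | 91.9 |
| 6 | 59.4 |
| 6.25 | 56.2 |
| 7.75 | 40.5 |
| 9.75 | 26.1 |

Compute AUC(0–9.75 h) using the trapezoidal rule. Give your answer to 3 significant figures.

AUC = 899 ng/mL·h

Trapezoidal AUC_0→9.75:
  [0→1.5]: (220.5+158.8)/2 × 1.5 = 284.475
  [1.5→3.5]: (158.8+102.5)/2 × 2 = 261.3
  [3.5→4]: (102.5+91.9)/2 × 0.5 = 48.6
  [4→6]: (91.9+59.4)/2 × 2 = 151.3
  [6→6.25]: (59.4+56.2)/2 × 0.25 = 14.45
  [6.25→7.75]: (56.2+40.5)/2 × 1.5 = 72.525
  [7.75→9.75]: (40.5+26.1)/2 × 2 = 66.6
  Sum = 899.25 ng/mL·h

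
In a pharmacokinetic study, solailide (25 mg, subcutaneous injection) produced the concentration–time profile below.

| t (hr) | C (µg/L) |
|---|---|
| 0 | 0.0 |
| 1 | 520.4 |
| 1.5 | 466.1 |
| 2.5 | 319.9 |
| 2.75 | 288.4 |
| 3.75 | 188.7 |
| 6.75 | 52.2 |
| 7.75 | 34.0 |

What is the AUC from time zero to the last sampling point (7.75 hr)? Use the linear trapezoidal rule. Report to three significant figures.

AUC = 1620 µg/L·hr

Trapezoidal AUC_0→7.75:
  [0→1]: (0.0+520.4)/2 × 1 = 260.2
  [1→1.5]: (520.4+466.1)/2 × 0.5 = 246.625
  [1.5→2.5]: (466.1+319.9)/2 × 1 = 393.0
  [2.5→2.75]: (319.9+288.4)/2 × 0.25 = 76.0375
  [2.75→3.75]: (288.4+188.7)/2 × 1 = 238.55
  [3.75→6.75]: (188.7+52.2)/2 × 3 = 361.35
  [6.75→7.75]: (52.2+34.0)/2 × 1 = 43.1
  Sum = 1618.8625 µg/L·hr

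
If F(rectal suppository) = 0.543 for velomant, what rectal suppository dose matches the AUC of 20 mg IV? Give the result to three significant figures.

For equal systemic exposure: F × D_ev = D_iv
D_ev = D_iv / F = 20 / 0.543 = 36.8324 mg

D_rectal = 36.8 mg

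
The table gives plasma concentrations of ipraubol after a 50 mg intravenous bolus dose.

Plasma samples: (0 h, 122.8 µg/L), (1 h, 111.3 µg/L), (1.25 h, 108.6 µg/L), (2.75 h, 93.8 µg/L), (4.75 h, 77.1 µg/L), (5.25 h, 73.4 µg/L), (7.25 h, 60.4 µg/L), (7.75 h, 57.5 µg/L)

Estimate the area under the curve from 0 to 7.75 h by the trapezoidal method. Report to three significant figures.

AUC = 668 µg/L·h

Trapezoidal AUC_0→7.75:
  [0→1]: (122.8+111.3)/2 × 1 = 117.05
  [1→1.25]: (111.3+108.6)/2 × 0.25 = 27.4875
  [1.25→2.75]: (108.6+93.8)/2 × 1.5 = 151.8
  [2.75→4.75]: (93.8+77.1)/2 × 2 = 170.9
  [4.75→5.25]: (77.1+73.4)/2 × 0.5 = 37.625
  [5.25→7.25]: (73.4+60.4)/2 × 2 = 133.8
  [7.25→7.75]: (60.4+57.5)/2 × 0.5 = 29.475
  Sum = 668.1375 µg/L·h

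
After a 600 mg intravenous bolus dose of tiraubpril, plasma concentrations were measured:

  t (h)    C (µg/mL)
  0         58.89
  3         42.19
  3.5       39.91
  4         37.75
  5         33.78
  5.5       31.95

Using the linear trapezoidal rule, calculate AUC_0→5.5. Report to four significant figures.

AUC = 243.8 µg/mL·h

Trapezoidal AUC_0→5.5:
  [0→3]: (58.89+42.19)/2 × 3 = 151.62
  [3→3.5]: (42.19+39.91)/2 × 0.5 = 20.525
  [3.5→4]: (39.91+37.75)/2 × 0.5 = 19.415
  [4→5]: (37.75+33.78)/2 × 1 = 35.765
  [5→5.5]: (33.78+31.95)/2 × 0.5 = 16.4325
  Sum = 243.7575 µg/mL·h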